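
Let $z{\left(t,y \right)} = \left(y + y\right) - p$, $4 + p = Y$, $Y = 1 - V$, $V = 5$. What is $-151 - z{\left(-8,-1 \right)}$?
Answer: $-157$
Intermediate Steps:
$Y = -4$ ($Y = 1 - 5 = -4$)
$p = -8$ ($p = -4 - 4 = -8$)
$z{\left(t,y \right)} = 8 + 2 y$ ($z{\left(t,y \right)} = \left(y + y\right) - -8 = 2 y + 8 = 8 + 2 y$)
$-151 - z{\left(-8,-1 \right)} = -151 - \left(8 + 2 \left(-1\right)\right) = -151 - \left(8 - 2\right) = -151 - 6 = -157$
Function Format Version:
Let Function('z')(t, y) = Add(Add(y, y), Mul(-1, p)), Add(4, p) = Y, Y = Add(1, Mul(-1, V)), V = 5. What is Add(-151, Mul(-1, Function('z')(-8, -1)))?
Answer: -157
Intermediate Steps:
Y = -4 (Y = Add(1, Mul(-1, 5)) = Add(1, -5) = -4)
p = -8 (p = Add(-4, -4) = -8)
Function('z')(t, y) = Add(8, Mul(2, y)) (Function('z')(t, y) = Add(Add(y, y), Mul(-1, -8)) = Add(Mul(2, y), 8) = Add(8, Mul(2, y)))
Add(-151, Mul(-1, Function('z')(-8, -1))) = Add(-151, Mul(-1, Add(8, Mul(2, -1)))) = Add(-151, Mul(-1, Add(8, -2))) = Add(-151, Mul(-1, 6)) = Add(-151, -6) = -157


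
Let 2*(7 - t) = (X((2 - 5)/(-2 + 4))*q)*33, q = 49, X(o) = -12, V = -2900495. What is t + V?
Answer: -2890786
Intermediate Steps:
t = 9709 (t = 7 - (-12*49)*33/2 = 7 - (-294)*33 = 7 - ½*(-19404) = 7 + 9702 = 9709)
t + V = 9709 - 2900495 = -2890786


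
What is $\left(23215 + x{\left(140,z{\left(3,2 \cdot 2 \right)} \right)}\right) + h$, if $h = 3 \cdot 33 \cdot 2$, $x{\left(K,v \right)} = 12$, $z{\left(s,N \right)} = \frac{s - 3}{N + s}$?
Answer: $23425$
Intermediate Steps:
$z{\left(s,N \right)} = \frac{-3 + s}{N + s}$
$h = 198$ ($h = 99 \cdot 2 = 198$)
$\left(23215 + x{\left(140,z{\left(3,2 \cdot 2 \right)} \right)}\right) + h = \left(23215 + 12\right) + 198 = 23227 + 198 = 23425$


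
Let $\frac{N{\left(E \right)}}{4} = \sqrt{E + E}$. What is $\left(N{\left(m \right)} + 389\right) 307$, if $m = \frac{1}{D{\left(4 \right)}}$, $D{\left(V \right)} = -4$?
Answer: $119423 + 614 i \sqrt{2} \approx 1.1942 \cdot 10^{5} + 868.33 i$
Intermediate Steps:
$m = - \frac{1}{4}$ ($m = \frac{1}{-4} = - \frac{1}{4} \approx -0.25$)
$N{\left(E \right)} = 4 \sqrt{2} \sqrt{E}$ ($N{\left(E \right)} = 4 \sqrt{E + E} = 4 \sqrt{2 E} = 4 \sqrt{2} \sqrt{E}$)
$\left(N{\left(m \right)} + 389\right) 307 = \left(4 \sqrt{2} \sqrt{- \frac{1}{4}} + 389\right) 307 = \left(4 \sqrt{2} \frac{i}{2} + 389\right) 307 = \left(2 i \sqrt{2} + 389\right) 307 = \left(389 + 2 i \sqrt{2}\right) 307 = 119423 + 614 i \sqrt{2}$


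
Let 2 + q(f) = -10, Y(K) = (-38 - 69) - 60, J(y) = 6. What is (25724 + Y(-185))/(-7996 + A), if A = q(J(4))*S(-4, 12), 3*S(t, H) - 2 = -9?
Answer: -8519/2656 ≈ -3.2075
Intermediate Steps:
S(t, H) = -7/3 (S(t, H) = ⅔ + (⅓)*(-9) = ⅔ - 3 = -7/3)
Y(K) = -167 (Y(K) = -107 - 60 = -167)
q(f) = -12 (q(f) = -2 - 10 = -12)
A = 28 (A = -12*(-7/3) = 28)
(25724 + Y(-185))/(-7996 + A) = (25724 - 167)/(-7996 + 28) = 25557/(-7968) = 25557*(-1/7968) = -8519/2656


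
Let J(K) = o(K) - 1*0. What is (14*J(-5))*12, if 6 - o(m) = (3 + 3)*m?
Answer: 6048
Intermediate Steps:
o(m) = 6 - 6*m (o(m) = 6 - (3 + 3)*m = 6 - 6*m)
J(K) = 6 - 6*K (J(K) = (6 - 6*K) - 1*0 = (6 - 6*K) + 0 = 6 - 6*K)
(14*J(-5))*12 = (14*(6 - 6*(-5)))*12 = (14*(6 + 30))*12 = (14*36)*12 = 504*12 = 6048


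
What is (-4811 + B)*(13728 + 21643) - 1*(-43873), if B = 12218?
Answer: 262036870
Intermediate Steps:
(-4811 + B)*(13728 + 21643) - 1*(-43873) = (-4811 + 12218)*(13728 + 21643) - 1*(-43873) = 7407*35371 + 43873 = 261992997 + 43873 = 262036870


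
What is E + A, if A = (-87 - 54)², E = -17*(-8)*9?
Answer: 21105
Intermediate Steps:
E = 1224 (E = 136*9 = 1224)
A = 19881 (A = (-141)² = 19881)
E + A = 1224 + 19881 = 21105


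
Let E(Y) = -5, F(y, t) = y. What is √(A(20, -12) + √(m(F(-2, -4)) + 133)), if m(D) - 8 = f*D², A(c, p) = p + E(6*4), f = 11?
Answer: √(-17 + √185) ≈ 1.8435*I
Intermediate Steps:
A(c, p) = -5 + p (A(c, p) = p - 5 = -5 + p)
m(D) = 8 + 11*D²
√(A(20, -12) + √(m(F(-2, -4)) + 133)) = √((-5 - 12) + √((8 + 11*(-2)²) + 133)) = √(-17 + √((8 + 11*4) + 133)) = √(-17 + √((8 + 44) + 133)) = √(-17 + √(52 + 133)) = √(-17 + √185)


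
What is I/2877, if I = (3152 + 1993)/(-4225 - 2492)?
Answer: -245/920229 ≈ -0.00026624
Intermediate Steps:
I = -1715/2239 (I = 5145/(-6717) = 5145*(-1/6717) = -1715/2239 ≈ -0.76597)
I/2877 = -1715/2239/2877 = -1715/2239*1/2877 = -245/920229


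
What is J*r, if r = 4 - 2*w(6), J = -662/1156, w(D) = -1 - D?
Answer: -2979/289 ≈ -10.308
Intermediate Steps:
J = -331/578 (J = -662*1/1156 = -331/578 ≈ -0.57266)
r = 18 (r = 4 - 2*(-1 - 1*6) = 4 - 2*(-1 - 6) = 4 - 2*(-7) = 4 + 14 = 18)
J*r = -331/578*18 = -2979/289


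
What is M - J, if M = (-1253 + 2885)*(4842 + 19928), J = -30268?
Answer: 40454908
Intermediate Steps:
M = 40424640 (M = 1632*24770 = 40424640)
M - J = 40424640 - 1*(-30268) = 40424640 + 30268 = 40454908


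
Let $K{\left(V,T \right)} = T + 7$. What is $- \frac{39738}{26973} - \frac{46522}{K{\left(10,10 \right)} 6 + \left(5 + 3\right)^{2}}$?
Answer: $- \frac{5682137}{20169} \approx -281.73$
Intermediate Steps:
$K{\left(V,T \right)} = 7 + T$
$- \frac{39738}{26973} - \frac{46522}{K{\left(10,10 \right)} 6 + \left(5 + 3\right)^{2}} = - \frac{39738}{26973} - \frac{46522}{\left(7 + 10\right) 6 + \left(5 + 3\right)^{2}} = \left(-39738\right) \frac{1}{26973} - \frac{46522}{17 \cdot 6 + 8^{2}} = - \frac{358}{243} - \frac{46522}{102 + 64} = - \frac{358}{243} - \frac{46522}{166} = - \frac{358}{243} - \frac{23261}{83} = - \frac{5682137}{20169}$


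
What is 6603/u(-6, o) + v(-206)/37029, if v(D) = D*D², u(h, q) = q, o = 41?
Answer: -113911969/1518189 ≈ -75.031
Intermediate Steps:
v(D) = D³
6603/u(-6, o) + v(-206)/37029 = 6603/41 + (-206)³/37029 = 6603*(1/41) - 8741816*1/37029 = 6603/41 - 8741816/37029 = -113911969/1518189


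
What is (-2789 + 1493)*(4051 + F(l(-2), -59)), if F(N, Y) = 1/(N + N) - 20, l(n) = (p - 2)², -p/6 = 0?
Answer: -5224338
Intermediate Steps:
p = 0 (p = -6*0 = 0)
l(n) = 4 (l(n) = (0 - 2)² = (-2)² = 4)
F(N, Y) = -20 + 1/(2*N) (F(N, Y) = 1/(2*N) - 20 = -20 + 1/(2*N))
(-2789 + 1493)*(4051 + F(l(-2), -59)) = (-2789 + 1493)*(4051 + (-20 + (½)/4)) = -1296*(4051 + (-20 + (½)*(¼))) = -1296*(4051 + (-20 + ⅛)) = -1296*(4051 - 159/8) = -1296*32249/8 = -5224338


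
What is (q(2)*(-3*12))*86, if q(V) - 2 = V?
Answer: -12384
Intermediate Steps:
q(V) = 2 + V
(q(2)*(-3*12))*86 = ((2 + 2)*(-3*12))*86 = (4*(-36))*86 = -144*86 = -12384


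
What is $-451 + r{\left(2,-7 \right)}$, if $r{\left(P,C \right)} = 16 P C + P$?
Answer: $-673$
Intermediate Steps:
$r{\left(P,C \right)} = P + 16 C P$ ($r{\left(P,C \right)} = 16 C P + P = P + 16 C P$)
$-451 + r{\left(2,-7 \right)} = -451 + 2 \left(1 + 16 \left(-7\right)\right) = -451 + 2 \left(1 - 112\right) = -451 + 2 \left(-111\right) = -451 - 222 = -673$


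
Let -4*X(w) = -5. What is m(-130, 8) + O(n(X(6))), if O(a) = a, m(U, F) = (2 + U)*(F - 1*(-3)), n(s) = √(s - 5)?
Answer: -1408 + I*√15/2 ≈ -1408.0 + 1.9365*I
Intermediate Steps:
X(w) = 5/4 (X(w) = -¼*(-5) = 5/4)
n(s) = √(-5 + s)
m(U, F) = (2 + U)*(3 + F) (m(U, F) = (2 + U)*(F + 3) = (2 + U)*(3 + F))
m(-130, 8) + O(n(X(6))) = (6 + 2*8 + 3*(-130) + 8*(-130)) + √(-5 + 5/4) = (6 + 16 - 390 - 1040) + √(-15/4) = -1408 + I*√15/2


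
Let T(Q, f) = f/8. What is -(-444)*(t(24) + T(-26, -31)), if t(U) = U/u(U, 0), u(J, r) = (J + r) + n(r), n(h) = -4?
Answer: -11877/10 ≈ -1187.7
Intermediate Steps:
T(Q, f) = f/8 (T(Q, f) = f*(1/8) = f/8)
u(J, r) = -4 + J + r (u(J, r) = (J + r) - 4 = -4 + J + r)
t(U) = U/(-4 + U) (t(U) = U/(-4 + U + 0) = U/(-4 + U))
-(-444)*(t(24) + T(-26, -31)) = -(-444)*(24/(-4 + 24) + (1/8)*(-31)) = -(-444)*(24/20 - 31/8) = -(-444)*(24*(1/20) - 31/8) = -(-444)*(6/5 - 31/8) = -(-444)*(-107)/40 = -1*11877/10 = -11877/10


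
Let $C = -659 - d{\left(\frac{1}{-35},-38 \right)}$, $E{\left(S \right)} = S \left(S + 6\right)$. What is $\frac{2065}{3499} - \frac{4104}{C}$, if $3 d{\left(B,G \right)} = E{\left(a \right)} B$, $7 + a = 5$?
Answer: $\frac{1650693275}{242141297} \approx 6.8171$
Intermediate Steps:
$a = -2$ ($a = -7 + 5 = -2$)
$E{\left(S \right)} = S \left(6 + S\right)$
$d{\left(B,G \right)} = - \frac{8 B}{3}$ ($d{\left(B,G \right)} = \frac{- 2 \left(6 - 2\right) B}{3} = \frac{\left(-2\right) 4 B}{3} = \frac{\left(-8\right) B}{3} = - \frac{8 B}{3}$)
$C = - \frac{69203}{105}$ ($C = -659 - - \frac{8}{3 \left(-35\right)} = -659 - \left(- \frac{8}{3}\right) \left(- \frac{1}{35}\right) = -659 - \frac{8}{105} = - \frac{69203}{105} \approx -659.08$)
$\frac{2065}{3499} - \frac{4104}{C} = \frac{2065}{3499} - \frac{4104}{- \frac{69203}{105}} = 2065 \cdot \frac{1}{3499} - - \frac{430920}{69203} = \frac{2065}{3499} + \frac{430920}{69203} = \frac{1650693275}{242141297}$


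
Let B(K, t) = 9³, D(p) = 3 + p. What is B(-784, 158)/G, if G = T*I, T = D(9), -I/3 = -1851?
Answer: 27/2468 ≈ 0.010940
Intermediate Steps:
I = 5553 (I = -3*(-1851) = 5553)
B(K, t) = 729
T = 12 (T = 3 + 9 = 12)
G = 66636 (G = 12*5553 = 66636)
B(-784, 158)/G = 729/66636 = 729*(1/66636) = 27/2468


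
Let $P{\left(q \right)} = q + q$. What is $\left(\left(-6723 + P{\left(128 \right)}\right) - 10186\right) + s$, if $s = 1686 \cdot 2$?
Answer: $-13281$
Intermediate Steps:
$P{\left(q \right)} = 2 q$
$s = 3372$
$\left(\left(-6723 + P{\left(128 \right)}\right) - 10186\right) + s = \left(\left(-6723 + 2 \cdot 128\right) - 10186\right) + 3372 = \left(\left(-6723 + 256\right) - 10186\right) + 3372 = \left(-6467 - 10186\right) + 3372 = -16653 + 3372 = -13281$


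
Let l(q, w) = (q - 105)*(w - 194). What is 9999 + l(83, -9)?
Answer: 14465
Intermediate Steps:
l(q, w) = (-194 + w)*(-105 + q) (l(q, w) = (-105 + q)*(-194 + w) = (-194 + w)*(-105 + q))
9999 + l(83, -9) = 9999 + (20370 - 194*83 - 105*(-9) + 83*(-9)) = 9999 + (20370 - 16102 + 945 - 747) = 9999 + 4466 = 14465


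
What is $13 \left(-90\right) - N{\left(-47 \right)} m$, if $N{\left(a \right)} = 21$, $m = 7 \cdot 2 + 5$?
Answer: $-1569$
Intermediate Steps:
$m = 19$ ($m = 14 + 5 = 19$)
$13 \left(-90\right) - N{\left(-47 \right)} m = 13 \left(-90\right) - 21 \cdot 19 = -1170 - 399 = -1569$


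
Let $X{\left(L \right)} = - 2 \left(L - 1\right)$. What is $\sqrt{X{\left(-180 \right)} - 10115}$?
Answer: $i \sqrt{9753} \approx 98.757 i$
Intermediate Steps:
$X{\left(L \right)} = 2 - 2 L$ ($X{\left(L \right)} = - 2 \left(-1 + L\right) = 2 - 2 L$)
$\sqrt{X{\left(-180 \right)} - 10115} = \sqrt{\left(2 - -360\right) - 10115} = \sqrt{\left(2 + 360\right) - 10115} = \sqrt{362 - 10115} = \sqrt{-9753} = i \sqrt{9753}$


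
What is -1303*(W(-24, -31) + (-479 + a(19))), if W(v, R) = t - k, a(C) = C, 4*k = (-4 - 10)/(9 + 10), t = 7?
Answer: 22420721/38 ≈ 5.9002e+5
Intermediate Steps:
k = -7/38 (k = ((-4 - 10)/(9 + 10))/4 = (-14/19)/4 = (-14*1/19)/4 = (1/4)*(-14/19) = -7/38 ≈ -0.18421)
W(v, R) = 273/38 (W(v, R) = 7 - 1*(-7/38) = 7 + 7/38 = 273/38)
-1303*(W(-24, -31) + (-479 + a(19))) = -1303*(273/38 + (-479 + 19)) = -1303*(273/38 - 460) = -1303*(-17207/38) = 22420721/38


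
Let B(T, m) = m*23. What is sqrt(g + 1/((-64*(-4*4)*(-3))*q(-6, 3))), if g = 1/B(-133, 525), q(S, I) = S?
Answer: sqrt(3274418)/154560 ≈ 0.011708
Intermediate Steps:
B(T, m) = 23*m
g = 1/12075 (g = 1/(23*525) = 1/12075 ≈ 8.2816e-5)
sqrt(g + 1/((-64*(-4*4)*(-3))*q(-6, 3))) = sqrt(1/12075 + 1/(-64*(-4*4)*(-3)*(-6))) = sqrt(1/12075 + 1/(-(-1024)*(-3)*(-6))) = sqrt(1/12075 + 1/(-64*48*(-6))) = sqrt(1/12075 + 1/(-3072*(-6))) = sqrt(1/12075 + 1/18432) = sqrt(10169/74188800) = sqrt(3274418)/154560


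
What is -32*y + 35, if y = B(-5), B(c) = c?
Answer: 195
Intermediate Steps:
y = -5
-32*y + 35 = -32*(-5) + 35 = 160 + 35 = 195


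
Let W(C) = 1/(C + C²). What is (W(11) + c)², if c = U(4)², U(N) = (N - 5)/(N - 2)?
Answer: 289/4356 ≈ 0.066345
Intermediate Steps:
U(N) = (-5 + N)/(-2 + N)
c = ¼ (c = ((-5 + 4)/(-2 + 4))² = (-1/2)² = ((½)*(-1))² = (-½)² = ¼ ≈ 0.25000)
(W(11) + c)² = (1/(11*(1 + 11)) + ¼)² = ((1/11)/12 + ¼)² = ((1/11)*(1/12) + ¼)² = (1/132 + ¼)² = (17/66)² = 289/4356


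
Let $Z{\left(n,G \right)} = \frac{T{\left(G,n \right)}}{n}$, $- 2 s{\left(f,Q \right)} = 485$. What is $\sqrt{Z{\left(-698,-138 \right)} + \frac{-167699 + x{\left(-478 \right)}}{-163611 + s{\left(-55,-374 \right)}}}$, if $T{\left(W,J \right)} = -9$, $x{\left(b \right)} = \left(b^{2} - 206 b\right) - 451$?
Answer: $\frac{i \sqrt{50034070070010294}}{228739486} \approx 0.97789 i$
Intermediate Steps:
$s{\left(f,Q \right)} = - \frac{485}{2}$ ($s{\left(f,Q \right)} = \left(- \frac{1}{2}\right) 485 = - \frac{485}{2}$)
$x{\left(b \right)} = -451 + b^{2} - 206 b$
$Z{\left(n,G \right)} = - \frac{9}{n}$
$\sqrt{Z{\left(-698,-138 \right)} + \frac{-167699 + x{\left(-478 \right)}}{-163611 + s{\left(-55,-374 \right)}}} = \sqrt{- \frac{9}{-698} + \frac{-167699 - \left(-98017 - 228484\right)}{-163611 - \frac{485}{2}}} = \sqrt{\left(-9\right) \left(- \frac{1}{698}\right) + \frac{-167699 + \left(-451 + 228484 + 98468\right)}{- \frac{327707}{2}}} = \sqrt{\frac{9}{698} + \left(-167699 + 326501\right) \left(- \frac{2}{327707}\right)} = \sqrt{\frac{9}{698} + 158802 \left(- \frac{2}{327707}\right)} = \sqrt{\frac{9}{698} - \frac{317604}{327707}} = \sqrt{- \frac{218738229}{228739486}} = \frac{i \sqrt{50034070070010294}}{228739486}$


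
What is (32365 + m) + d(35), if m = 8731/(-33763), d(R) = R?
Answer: 1093912469/33763 ≈ 32400.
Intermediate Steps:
m = -8731/33763 (m = 8731*(-1/33763) = -8731/33763 ≈ -0.25860)
(32365 + m) + d(35) = (32365 - 8731/33763) + 35 = 1092730764/33763 + 35 = 1093912469/33763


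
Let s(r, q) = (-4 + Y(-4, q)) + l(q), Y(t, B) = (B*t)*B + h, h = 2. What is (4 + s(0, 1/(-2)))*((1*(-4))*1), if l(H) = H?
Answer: -2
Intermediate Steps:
Y(t, B) = 2 + t*B² (Y(t, B) = (B*t)*B + 2 = t*B² + 2 = 2 + t*B²)
s(r, q) = -2 + q - 4*q² (s(r, q) = (-4 + (2 - 4*q²)) + q = (-2 - 4*q²) + q = -2 + q - 4*q²)
(4 + s(0, 1/(-2)))*((1*(-4))*1) = (4 + (-2 + 1/(-2) - 4*(1/(-2))²))*((1*(-4))*1) = (4 + (-2 - ½ - 4*(-½)²))*(-4*1) = (4 + (-2 - ½ - 4*¼))*(-4) = (4 + (-2 - ½ - 1))*(-4) = (4 - 7/2)*(-4) = (½)*(-4) = -2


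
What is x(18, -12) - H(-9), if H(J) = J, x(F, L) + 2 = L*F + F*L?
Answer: -425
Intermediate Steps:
x(F, L) = -2 + 2*F*L (x(F, L) = -2 + (L*F + F*L) = -2 + (F*L + F*L) = -2 + 2*F*L)
x(18, -12) - H(-9) = (-2 + 2*18*(-12)) - 1*(-9) = (-2 - 432) + 9 = -434 + 9 = -425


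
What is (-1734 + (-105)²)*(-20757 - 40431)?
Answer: -568497708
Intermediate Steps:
(-1734 + (-105)²)*(-20757 - 40431) = (-1734 + 11025)*(-61188) = 9291*(-61188) = -568497708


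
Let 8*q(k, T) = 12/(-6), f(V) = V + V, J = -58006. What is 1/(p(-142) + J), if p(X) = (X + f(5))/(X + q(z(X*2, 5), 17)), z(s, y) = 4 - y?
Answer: -569/33004886 ≈ -1.7240e-5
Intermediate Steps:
f(V) = 2*V
q(k, T) = -¼ (q(k, T) = (12/(-6))/8 = (12*(-⅙))/8 = (⅛)*(-2) = -¼)
p(X) = (10 + X)/(-¼ + X) (p(X) = (X + 2*5)/(X - ¼) = (X + 10)/(-¼ + X) = (10 + X)/(-¼ + X))
1/(p(-142) + J) = 1/(4*(10 - 142)/(-1 + 4*(-142)) - 58006) = 1/(4*(-132)/(-1 - 568) - 58006) = 1/(4*(-132)/(-569) - 58006) = 1/(4*(-1/569)*(-132) - 58006) = 1/(528/569 - 58006) = 1/(-33004886/569) = -569/33004886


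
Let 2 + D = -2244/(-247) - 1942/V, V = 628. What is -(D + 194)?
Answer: -15355915/77558 ≈ -197.99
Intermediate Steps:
D = 309663/77558 (D = -2 + (-2244/(-247) - 1942/628) = -2 + (-2244*(-1/247) - 1942*1/628) = -2 + (2244/247 - 971/314) = -2 + 464779/77558 = 309663/77558 ≈ 3.9927)
-(D + 194) = -(309663/77558 + 194) = -1*15355915/77558 = -15355915/77558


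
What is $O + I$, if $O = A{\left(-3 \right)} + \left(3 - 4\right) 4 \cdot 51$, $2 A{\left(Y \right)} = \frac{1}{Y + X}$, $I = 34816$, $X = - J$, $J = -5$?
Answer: $\frac{138449}{4} \approx 34612.0$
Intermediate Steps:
$X = 5$ ($X = \left(-1\right) \left(-5\right) = 5$)
$A{\left(Y \right)} = \frac{1}{2 \left(5 + Y\right)}$ ($A{\left(Y \right)} = \frac{1}{2 \left(Y + 5\right)} = \frac{1}{2 \left(5 + Y\right)}$)
$O = - \frac{815}{4}$ ($O = \frac{1}{2 \left(5 - 3\right)} + \left(3 - 4\right) 4 \cdot 51 = \frac{1}{2 \cdot 2} + \left(-1\right) 4 \cdot 51 = \frac{1}{2} \cdot \frac{1}{2} - 204 = \frac{1}{4} - 204 = - \frac{815}{4} \approx -203.75$)
$O + I = - \frac{815}{4} + 34816 = \frac{138449}{4}$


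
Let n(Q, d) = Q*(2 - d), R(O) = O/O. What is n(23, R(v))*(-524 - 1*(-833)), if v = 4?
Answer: 7107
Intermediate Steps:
R(O) = 1
n(23, R(v))*(-524 - 1*(-833)) = (23*(2 - 1*1))*(-524 - 1*(-833)) = (23*(2 - 1))*(-524 + 833) = (23*1)*309 = 23*309 = 7107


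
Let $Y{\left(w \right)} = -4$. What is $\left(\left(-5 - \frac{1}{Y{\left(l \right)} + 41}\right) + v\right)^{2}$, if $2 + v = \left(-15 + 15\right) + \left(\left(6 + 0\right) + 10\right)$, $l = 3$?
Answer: $\frac{110224}{1369} \approx 80.514$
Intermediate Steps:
$v = 14$ ($v = -2 + \left(\left(-15 + 15\right) + \left(\left(6 + 0\right) + 10\right)\right) = -2 + \left(0 + \left(6 + 10\right)\right) = -2 + \left(0 + 16\right) = -2 + 16 = 14$)
$\left(\left(-5 - \frac{1}{Y{\left(l \right)} + 41}\right) + v\right)^{2} = \left(\left(-5 - \frac{1}{-4 + 41}\right) + 14\right)^{2} = \left(\left(-5 - \frac{1}{37}\right) + 14\right)^{2} = \left(- \frac{186}{37} + 14\right)^{2} = \left(\frac{332}{37}\right)^{2} = \frac{110224}{1369}$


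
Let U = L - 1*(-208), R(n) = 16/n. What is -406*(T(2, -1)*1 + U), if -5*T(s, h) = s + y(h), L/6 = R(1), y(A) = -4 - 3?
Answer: -123830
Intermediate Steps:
y(A) = -7
L = 96 (L = 6*(16/1) = 6*(16*1) = 6*16 = 96)
T(s, h) = 7/5 - s/5 (T(s, h) = -(s - 7)/5 = -(-7 + s)/5 = 7/5 - s/5)
U = 304 (U = 96 - 1*(-208) = 96 + 208 = 304)
-406*(T(2, -1)*1 + U) = -406*((7/5 - ⅕*2)*1 + 304) = -406*((7/5 - ⅖)*1 + 304) = -406*(1*1 + 304) = -406*(1 + 304) = -406*305 = -123830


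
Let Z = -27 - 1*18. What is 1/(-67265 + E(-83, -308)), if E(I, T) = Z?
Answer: -1/67310 ≈ -1.4857e-5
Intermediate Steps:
Z = -45 (Z = -27 - 18 = -45)
E(I, T) = -45
1/(-67265 + E(-83, -308)) = 1/(-67265 - 45) = 1/(-67310) = -1/67310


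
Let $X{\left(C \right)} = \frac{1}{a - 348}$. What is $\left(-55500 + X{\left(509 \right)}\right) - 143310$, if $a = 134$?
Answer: $- \frac{42545341}{214} \approx -1.9881 \cdot 10^{5}$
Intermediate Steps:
$X{\left(C \right)} = - \frac{1}{214}$ ($X{\left(C \right)} = \frac{1}{134 - 348} = \frac{1}{-214} = - \frac{1}{214}$)
$\left(-55500 + X{\left(509 \right)}\right) - 143310 = \left(-55500 - \frac{1}{214}\right) - 143310 = - \frac{11877001}{214} - 143310 = - \frac{42545341}{214}$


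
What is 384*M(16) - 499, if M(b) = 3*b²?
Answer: 294413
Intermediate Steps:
384*M(16) - 499 = 384*(3*16²) - 499 = 384*(3*256) - 499 = 384*768 - 499 = 294912 - 499 = 294413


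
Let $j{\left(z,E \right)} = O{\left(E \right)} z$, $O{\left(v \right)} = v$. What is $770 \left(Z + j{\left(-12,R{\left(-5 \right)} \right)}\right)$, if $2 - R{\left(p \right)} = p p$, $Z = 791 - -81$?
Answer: $883960$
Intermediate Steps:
$Z = 872$ ($Z = 791 + 81 = 872$)
$R{\left(p \right)} = 2 - p^{2}$ ($R{\left(p \right)} = 2 - p p = 2 - p^{2}$)
$j{\left(z,E \right)} = E z$
$770 \left(Z + j{\left(-12,R{\left(-5 \right)} \right)}\right) = 770 \left(872 + \left(2 - \left(-5\right)^{2}\right) \left(-12\right)\right) = 770 \left(872 + \left(2 - 25\right) \left(-12\right)\right) = 770 \left(872 - -276\right) = 770 \left(872 + 276\right) = 770 \cdot 1148 = 883960$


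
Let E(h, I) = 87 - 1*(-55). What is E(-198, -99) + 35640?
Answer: 35782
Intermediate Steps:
E(h, I) = 142 (E(h, I) = 87 + 55 = 142)
E(-198, -99) + 35640 = 142 + 35640 = 35782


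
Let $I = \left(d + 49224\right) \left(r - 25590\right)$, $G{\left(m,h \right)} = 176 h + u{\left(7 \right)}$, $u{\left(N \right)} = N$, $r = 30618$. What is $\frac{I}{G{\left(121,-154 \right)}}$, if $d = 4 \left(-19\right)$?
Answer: $- \frac{247116144}{27097} \approx -9119.7$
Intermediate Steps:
$G{\left(m,h \right)} = 7 + 176 h$ ($G{\left(m,h \right)} = 176 h + 7 = 7 + 176 h$)
$d = -76$
$I = 247116144$ ($I = \left(-76 + 49224\right) \left(30618 - 25590\right) = 49148 \cdot 5028 = 247116144$)
$\frac{I}{G{\left(121,-154 \right)}} = \frac{247116144}{7 + 176 \left(-154\right)} = \frac{247116144}{7 - 27104} = \frac{247116144}{-27097} = 247116144 \left(- \frac{1}{27097}\right) = - \frac{247116144}{27097}$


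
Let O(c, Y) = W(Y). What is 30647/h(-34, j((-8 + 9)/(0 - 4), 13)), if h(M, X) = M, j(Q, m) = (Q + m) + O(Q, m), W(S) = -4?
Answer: -30647/34 ≈ -901.38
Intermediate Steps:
O(c, Y) = -4
j(Q, m) = -4 + Q + m (j(Q, m) = (Q + m) - 4 = -4 + Q + m)
30647/h(-34, j((-8 + 9)/(0 - 4), 13)) = 30647/(-34) = 30647*(-1/34) = -30647/34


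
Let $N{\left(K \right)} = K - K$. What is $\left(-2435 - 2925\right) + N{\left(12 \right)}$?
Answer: $-5360$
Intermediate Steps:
$N{\left(K \right)} = 0$
$\left(-2435 - 2925\right) + N{\left(12 \right)} = \left(-2435 - 2925\right) + 0 = -5360 + 0 = -5360$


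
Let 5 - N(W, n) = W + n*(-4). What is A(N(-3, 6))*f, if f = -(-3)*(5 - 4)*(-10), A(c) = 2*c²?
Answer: -61440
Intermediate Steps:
N(W, n) = 5 - W + 4*n (N(W, n) = 5 - (W + n*(-4)) = 5 - (W - 4*n) = 5 + (-W + 4*n) = 5 - W + 4*n)
f = -30 (f = -(-3)*(-10) = -3*(-1)*(-10) = 3*(-10) = -30)
A(N(-3, 6))*f = (2*(5 - 1*(-3) + 4*6)²)*(-30) = (2*(5 + 3 + 24)²)*(-30) = (2*32²)*(-30) = (2*1024)*(-30) = 2048*(-30) = -61440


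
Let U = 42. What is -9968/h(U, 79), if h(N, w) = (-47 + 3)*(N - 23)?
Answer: 2492/209 ≈ 11.923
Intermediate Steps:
h(N, w) = 1012 - 44*N (h(N, w) = -44*(-23 + N) = 1012 - 44*N)
-9968/h(U, 79) = -9968/(1012 - 44*42) = -9968/(1012 - 1848) = -9968/(-836) = -9968*(-1/836) = 2492/209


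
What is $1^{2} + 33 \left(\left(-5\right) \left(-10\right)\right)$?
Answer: $1651$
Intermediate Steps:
$1^{2} + 33 \left(\left(-5\right) \left(-10\right)\right) = 1 + 33 \cdot 50 = 1 + 1650 = 1651$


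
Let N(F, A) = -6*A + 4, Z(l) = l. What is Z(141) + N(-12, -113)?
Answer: 823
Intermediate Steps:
N(F, A) = 4 - 6*A
Z(141) + N(-12, -113) = 141 + (4 - 6*(-113)) = 141 + (4 + 678) = 141 + 682 = 823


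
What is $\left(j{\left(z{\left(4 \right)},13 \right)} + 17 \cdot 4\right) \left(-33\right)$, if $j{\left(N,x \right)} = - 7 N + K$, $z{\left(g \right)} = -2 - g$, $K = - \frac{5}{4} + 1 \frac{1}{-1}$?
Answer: $- \frac{14223}{4} \approx -3555.8$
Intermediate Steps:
$K = - \frac{9}{4}$ ($K = \left(-5\right) \frac{1}{4} + 1 \left(-1\right) = - \frac{5}{4} - 1 = - \frac{9}{4} \approx -2.25$)
$j{\left(N,x \right)} = - \frac{9}{4} - 7 N$ ($j{\left(N,x \right)} = - 7 N - \frac{9}{4} = - \frac{9}{4} - 7 N$)
$\left(j{\left(z{\left(4 \right)},13 \right)} + 17 \cdot 4\right) \left(-33\right) = \left(\left(- \frac{9}{4} - 7 \left(-2 - 4\right)\right) + 17 \cdot 4\right) \left(-33\right) = \left(\left(- \frac{9}{4} - 7 \left(-2 - 4\right)\right) + 68\right) \left(-33\right) = \left(\left(- \frac{9}{4} - -42\right) + 68\right) \left(-33\right) = \left(\left(- \frac{9}{4} + 42\right) + 68\right) \left(-33\right) = \left(\frac{159}{4} + 68\right) \left(-33\right) = \frac{431}{4} \left(-33\right) = - \frac{14223}{4}$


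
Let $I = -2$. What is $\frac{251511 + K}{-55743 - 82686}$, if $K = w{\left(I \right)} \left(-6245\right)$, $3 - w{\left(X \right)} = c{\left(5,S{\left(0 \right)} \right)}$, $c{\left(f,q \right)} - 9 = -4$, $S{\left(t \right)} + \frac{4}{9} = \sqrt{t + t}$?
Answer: $- \frac{264001}{138429} \approx -1.9071$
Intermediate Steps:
$S{\left(t \right)} = - \frac{4}{9} + \sqrt{2} \sqrt{t}$ ($S{\left(t \right)} = - \frac{4}{9} + \sqrt{t + t} = - \frac{4}{9} + \sqrt{2 t} = - \frac{4}{9} + \sqrt{2} \sqrt{t}$)
$c{\left(f,q \right)} = 5$ ($c{\left(f,q \right)} = 9 - 4 = 5$)
$w{\left(X \right)} = -2$ ($w{\left(X \right)} = 3 - 5 = -2$)
$K = 12490$ ($K = \left(-2\right) \left(-6245\right) = 12490$)
$\frac{251511 + K}{-55743 - 82686} = \frac{251511 + 12490}{-55743 - 82686} = \frac{264001}{-138429} = 264001 \left(- \frac{1}{138429}\right) = - \frac{264001}{138429}$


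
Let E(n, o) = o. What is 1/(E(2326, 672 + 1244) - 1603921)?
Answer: -1/1602005 ≈ -6.2422e-7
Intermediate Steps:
1/(E(2326, 672 + 1244) - 1603921) = 1/((672 + 1244) - 1603921) = 1/(1916 - 1603921) = 1/(-1602005) = -1/1602005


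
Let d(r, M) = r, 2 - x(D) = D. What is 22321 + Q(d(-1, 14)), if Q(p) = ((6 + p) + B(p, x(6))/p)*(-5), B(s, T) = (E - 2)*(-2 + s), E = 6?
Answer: 22236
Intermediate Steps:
x(D) = 2 - D
B(s, T) = -8 + 4*s (B(s, T) = (6 - 2)*(-2 + s) = 4*(-2 + s) = -8 + 4*s)
Q(p) = -30 - 5*p - 5*(-8 + 4*p)/p (Q(p) = ((6 + p) + (-8 + 4*p)/p)*(-5) = (6 + p + (-8 + 4*p)/p)*(-5) = -30 - 5*p - 5*(-8 + 4*p)/p)
22321 + Q(d(-1, 14)) = 22321 + (-50 - 5*(-1) + 40/(-1)) = 22321 + (-50 + 5 + 40*(-1)) = 22321 + (-50 + 5 - 40) = 22321 - 85 = 22236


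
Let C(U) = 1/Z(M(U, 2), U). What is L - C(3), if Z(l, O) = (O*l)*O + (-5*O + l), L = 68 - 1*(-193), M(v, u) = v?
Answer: 3914/15 ≈ 260.93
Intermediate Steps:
L = 261 (L = 68 + 193 = 261)
Z(l, O) = l - 5*O + l*O² (Z(l, O) = l*O² + (l - 5*O) = l - 5*O + l*O²)
C(U) = 1/(U³ - 4*U) (C(U) = 1/(U - 5*U + U*U²) = 1/(U - 5*U + U³) = 1/(U³ - 4*U))
L - C(3) = 261 - 1/(3*(-4 + 3²)) = 261 - 1/(3*(-4 + 9)) = 261 - 1/(3*5) = 261 - 1*1/15 = 261 - 1/15 = 3914/15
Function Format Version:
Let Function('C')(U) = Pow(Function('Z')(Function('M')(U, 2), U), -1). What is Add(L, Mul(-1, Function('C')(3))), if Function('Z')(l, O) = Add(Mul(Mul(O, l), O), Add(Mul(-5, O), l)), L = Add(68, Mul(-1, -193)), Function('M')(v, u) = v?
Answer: Rational(3914, 15) ≈ 260.93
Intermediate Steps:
L = 261 (L = Add(68, 193) = 261)
Function('Z')(l, O) = Add(l, Mul(-5, O), Mul(l, Pow(O, 2))) (Function('Z')(l, O) = Add(Mul(l, Pow(O, 2)), Add(l, Mul(-5, O))) = Add(l, Mul(-5, O), Mul(l, Pow(O, 2))))
Function('C')(U) = Pow(Add(Pow(U, 3), Mul(-4, U)), -1) (Function('C')(U) = Pow(Add(U, Mul(-5, U), Mul(U, Pow(U, 2))), -1) = Pow(Add(U, Mul(-5, U), Pow(U, 3)), -1) = Pow(Add(Pow(U, 3), Mul(-4, U)), -1))
Add(L, Mul(-1, Function('C')(3))) = Add(261, Mul(-1, Mul(Pow(3, -1), Pow(Add(-4, Pow(3, 2)), -1)))) = Add(261, Mul(-1, Mul(Rational(1, 3), Pow(Add(-4, 9), -1)))) = Add(261, Mul(-1, Mul(Rational(1, 3), Pow(5, -1)))) = Add(261, Mul(-1, Mul(Rational(1, 3), Rational(1, 5)))) = Add(261, Mul(-1, Rational(1, 15))) = Add(261, Rational(-1, 15)) = Rational(3914, 15)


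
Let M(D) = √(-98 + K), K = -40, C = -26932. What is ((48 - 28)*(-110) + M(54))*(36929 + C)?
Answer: -21993400 + 9997*I*√138 ≈ -2.1993e+7 + 1.1744e+5*I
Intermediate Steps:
M(D) = I*√138 (M(D) = √(-98 - 40) = √(-138) = I*√138)
((48 - 28)*(-110) + M(54))*(36929 + C) = ((48 - 28)*(-110) + I*√138)*(36929 - 26932) = (20*(-110) + I*√138)*9997 = (-2200 + I*√138)*9997 = -21993400 + 9997*I*√138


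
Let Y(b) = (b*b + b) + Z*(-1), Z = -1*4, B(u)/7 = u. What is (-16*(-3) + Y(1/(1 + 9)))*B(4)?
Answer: 36477/25 ≈ 1459.1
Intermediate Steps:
B(u) = 7*u
Z = -4
Y(b) = 4 + b + b² (Y(b) = (b*b + b) - 4*(-1) = (b² + b) + 4 = (b + b²) + 4 = 4 + b + b²)
(-16*(-3) + Y(1/(1 + 9)))*B(4) = (-16*(-3) + (4 + 1/(1 + 9) + (1/(1 + 9))²))*(7*4) = (48 + (4 + 1/10 + (1/10)²))*28 = (48 + (4 + ⅒ + (⅒)²))*28 = (48 + (4 + ⅒ + 1/100))*28 = (48 + 411/100)*28 = (5211/100)*28 = 36477/25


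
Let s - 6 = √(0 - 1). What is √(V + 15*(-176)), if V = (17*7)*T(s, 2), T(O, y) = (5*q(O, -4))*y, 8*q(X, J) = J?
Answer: I*√3235 ≈ 56.877*I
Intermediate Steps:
q(X, J) = J/8
s = 6 + I (s = 6 + √(0 - 1) = 6 + √(-1) = 6 + I ≈ 6.0 + 1.0*I)
T(O, y) = -5*y/2 (T(O, y) = (5*((⅛)*(-4)))*y = (5*(-½))*y = -5*y/2)
V = -595 (V = (17*7)*(-5/2*2) = 119*(-5) = -595)
√(V + 15*(-176)) = √(-595 + 15*(-176)) = √(-595 - 2640) = √(-3235) = I*√3235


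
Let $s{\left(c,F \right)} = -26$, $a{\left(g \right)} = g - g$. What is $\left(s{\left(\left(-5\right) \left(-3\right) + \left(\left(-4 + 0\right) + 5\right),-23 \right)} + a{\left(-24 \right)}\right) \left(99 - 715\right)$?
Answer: $16016$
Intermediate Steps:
$a{\left(g \right)} = 0$
$\left(s{\left(\left(-5\right) \left(-3\right) + \left(\left(-4 + 0\right) + 5\right),-23 \right)} + a{\left(-24 \right)}\right) \left(99 - 715\right) = \left(-26 + 0\right) \left(99 - 715\right) = \left(-26\right) \left(-616\right) = 16016$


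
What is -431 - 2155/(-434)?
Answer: -184899/434 ≈ -426.03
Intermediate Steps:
-431 - 2155/(-434) = -431 - 2155*(-1)/434 = -431 - 5*(-431/434) = -431 + 2155/434 = -184899/434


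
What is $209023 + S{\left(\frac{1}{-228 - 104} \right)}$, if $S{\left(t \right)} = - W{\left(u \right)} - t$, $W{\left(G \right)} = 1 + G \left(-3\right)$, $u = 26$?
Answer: $\frac{69421201}{332} \approx 2.091 \cdot 10^{5}$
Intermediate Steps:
$W{\left(G \right)} = 1 - 3 G$
$S{\left(t \right)} = 77 - t$ ($S{\left(t \right)} = - (1 - 78) - t = \left(-1\right) \left(-77\right) - t = 77 - t$)
$209023 + S{\left(\frac{1}{-228 - 104} \right)} = 209023 + \left(77 - \frac{1}{-228 - 104}\right) = 209023 + \left(77 - \frac{1}{-332}\right) = 209023 + \left(77 - - \frac{1}{332}\right) = 209023 + \left(77 + \frac{1}{332}\right) = 209023 + \frac{25565}{332} = \frac{69421201}{332}$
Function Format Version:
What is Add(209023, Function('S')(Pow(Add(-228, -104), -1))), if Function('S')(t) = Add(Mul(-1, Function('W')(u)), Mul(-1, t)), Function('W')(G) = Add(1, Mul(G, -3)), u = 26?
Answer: Rational(69421201, 332) ≈ 2.0910e+5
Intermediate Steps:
Function('W')(G) = Add(1, Mul(-3, G))
Function('S')(t) = Add(77, Mul(-1, t)) (Function('S')(t) = Add(Mul(-1, Add(1, Mul(-3, 26))), Mul(-1, t)) = Add(Mul(-1, Add(1, -78)), Mul(-1, t)) = Add(Mul(-1, -77), Mul(-1, t)) = Add(77, Mul(-1, t)))
Add(209023, Function('S')(Pow(Add(-228, -104), -1))) = Add(209023, Add(77, Mul(-1, Pow(Add(-228, -104), -1)))) = Add(209023, Add(77, Mul(-1, Pow(-332, -1)))) = Add(209023, Add(77, Mul(-1, Rational(-1, 332)))) = Add(209023, Add(77, Rational(1, 332))) = Add(209023, Rational(25565, 332)) = Rational(69421201, 332)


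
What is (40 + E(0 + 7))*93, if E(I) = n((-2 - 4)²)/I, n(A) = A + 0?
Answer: 29388/7 ≈ 4198.3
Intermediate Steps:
n(A) = A
E(I) = 36/I (E(I) = (-2 - 4)²/I = (-6)²/I = 36/I)
(40 + E(0 + 7))*93 = (40 + 36/(0 + 7))*93 = (40 + 36/7)*93 = (316/7)*93 = 29388/7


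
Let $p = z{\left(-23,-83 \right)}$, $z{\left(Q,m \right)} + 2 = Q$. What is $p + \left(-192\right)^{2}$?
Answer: $36839$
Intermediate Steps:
$z{\left(Q,m \right)} = -2 + Q$
$p = -25$ ($p = -2 - 23 = -25$)
$p + \left(-192\right)^{2} = -25 + \left(-192\right)^{2} = -25 + 36864 = 36839$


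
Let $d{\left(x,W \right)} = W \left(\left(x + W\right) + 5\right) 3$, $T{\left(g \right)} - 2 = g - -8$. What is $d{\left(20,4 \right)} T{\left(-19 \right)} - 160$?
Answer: $-3292$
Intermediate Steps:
$T{\left(g \right)} = 10 + g$ ($T{\left(g \right)} = 2 + \left(g - -8\right) = 2 + \left(g + 8\right) = 2 + \left(8 + g\right) = 10 + g$)
$d{\left(x,W \right)} = 3 W \left(5 + W + x\right)$ ($d{\left(x,W \right)} = W \left(\left(W + x\right) + 5\right) 3 = W \left(5 + W + x\right) 3 = 3 W \left(5 + W + x\right)$)
$d{\left(20,4 \right)} T{\left(-19 \right)} - 160 = 3 \cdot 4 \left(5 + 4 + 20\right) \left(10 - 19\right) - 160 = 3 \cdot 4 \cdot 29 \left(-9\right) - 160 = 348 \left(-9\right) - 160 = -3132 - 160 = -3292$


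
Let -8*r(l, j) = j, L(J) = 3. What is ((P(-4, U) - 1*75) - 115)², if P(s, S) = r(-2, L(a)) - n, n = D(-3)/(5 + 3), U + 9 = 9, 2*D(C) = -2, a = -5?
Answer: 579121/16 ≈ 36195.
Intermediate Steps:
r(l, j) = -j/8
D(C) = -1 (D(C) = (½)*(-2) = -1)
U = 0 (U = -9 + 9 = 0)
n = -⅛ (n = -1/(5 + 3) = -1/8 = -1*⅛ = -⅛ ≈ -0.12500)
P(s, S) = -¼ (P(s, S) = -⅛*3 - 1*(-⅛) = -3/8 + ⅛ = -¼)
((P(-4, U) - 1*75) - 115)² = ((-¼ - 1*75) - 115)² = ((-¼ - 75) - 115)² = (-301/4 - 115)² = (-761/4)² = 579121/16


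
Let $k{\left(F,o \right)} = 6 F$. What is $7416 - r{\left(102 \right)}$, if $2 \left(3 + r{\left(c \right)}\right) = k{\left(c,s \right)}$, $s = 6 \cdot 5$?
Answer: $7113$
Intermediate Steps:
$s = 30$
$r{\left(c \right)} = -3 + 3 c$ ($r{\left(c \right)} = -3 + \frac{6 c}{2} = -3 + 3 c$)
$7416 - r{\left(102 \right)} = 7416 - \left(-3 + 3 \cdot 102\right) = 7416 - \left(-3 + 306\right) = 7416 - 303 = 7113$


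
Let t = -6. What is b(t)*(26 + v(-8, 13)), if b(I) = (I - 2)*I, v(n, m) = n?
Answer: 864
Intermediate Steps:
b(I) = I*(-2 + I) (b(I) = (-2 + I)*I = I*(-2 + I))
b(t)*(26 + v(-8, 13)) = (-6*(-2 - 6))*(26 - 8) = -6*(-8)*18 = 48*18 = 864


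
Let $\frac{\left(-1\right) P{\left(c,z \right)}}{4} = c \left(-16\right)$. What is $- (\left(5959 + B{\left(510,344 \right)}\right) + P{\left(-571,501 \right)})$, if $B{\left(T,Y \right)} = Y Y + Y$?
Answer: $-88095$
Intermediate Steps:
$P{\left(c,z \right)} = 64 c$ ($P{\left(c,z \right)} = - 4 c \left(-16\right) = - 4 \left(- 16 c\right) = 64 c$)
$B{\left(T,Y \right)} = Y + Y^{2}$ ($B{\left(T,Y \right)} = Y^{2} + Y = Y + Y^{2}$)
$- (\left(5959 + B{\left(510,344 \right)}\right) + P{\left(-571,501 \right)}) = - (\left(5959 + 344 \left(1 + 344\right)\right) + 64 \left(-571\right)) = - (\left(5959 + 344 \cdot 345\right) - 36544) = - (\left(5959 + 118680\right) - 36544) = - (124639 - 36544) = \left(-1\right) 88095 = -88095$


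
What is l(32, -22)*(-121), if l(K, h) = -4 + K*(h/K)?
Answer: 3146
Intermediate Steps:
l(K, h) = -4 + h
l(32, -22)*(-121) = (-4 - 22)*(-121) = -26*(-121) = 3146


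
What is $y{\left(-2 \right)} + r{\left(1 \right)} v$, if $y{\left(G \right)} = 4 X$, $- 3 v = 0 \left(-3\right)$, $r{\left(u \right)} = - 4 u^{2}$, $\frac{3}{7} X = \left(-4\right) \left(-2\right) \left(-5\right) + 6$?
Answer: $- \frac{952}{3} \approx -317.33$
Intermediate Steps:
$X = - \frac{238}{3}$ ($X = \frac{7 \left(\left(-4\right) \left(-2\right) \left(-5\right) + 6\right)}{3} = \frac{7 \left(8 \left(-5\right) + 6\right)}{3} = \frac{7 \left(-40 + 6\right)}{3} = \frac{7}{3} \left(-34\right) = - \frac{238}{3} \approx -79.333$)
$v = 0$ ($v = - \frac{0 \left(-3\right)}{3} = \left(- \frac{1}{3}\right) 0 = 0$)
$y{\left(G \right)} = - \frac{952}{3}$ ($y{\left(G \right)} = 4 \left(- \frac{238}{3}\right) = - \frac{952}{3}$)
$y{\left(-2 \right)} + r{\left(1 \right)} v = - \frac{952}{3} + - 4 \cdot 1^{2} \cdot 0 = - \frac{952}{3} + \left(-4\right) 1 \cdot 0 = - \frac{952}{3} - 0 = - \frac{952}{3} + 0 = - \frac{952}{3}$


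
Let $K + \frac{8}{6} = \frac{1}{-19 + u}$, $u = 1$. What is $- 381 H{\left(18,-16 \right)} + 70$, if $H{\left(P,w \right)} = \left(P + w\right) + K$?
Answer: $- \frac{977}{6} \approx -162.83$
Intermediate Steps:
$K = - \frac{25}{18}$ ($K = - \frac{4}{3} + \frac{1}{-19 + 1} = - \frac{4}{3} + \frac{1}{-18} = - \frac{4}{3} - \frac{1}{18} = - \frac{25}{18} \approx -1.3889$)
$H{\left(P,w \right)} = - \frac{25}{18} + P + w$ ($H{\left(P,w \right)} = \left(P + w\right) - \frac{25}{18} = - \frac{25}{18} + P + w$)
$- 381 H{\left(18,-16 \right)} + 70 = - 381 \left(- \frac{25}{18} + 18 - 16\right) + 70 = \left(-381\right) \frac{11}{18} + 70 = - \frac{1397}{6} + 70 = - \frac{977}{6}$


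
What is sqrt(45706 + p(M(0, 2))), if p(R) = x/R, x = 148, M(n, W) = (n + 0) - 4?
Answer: sqrt(45669) ≈ 213.70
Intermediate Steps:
M(n, W) = -4 + n (M(n, W) = n - 4 = -4 + n)
p(R) = 148/R
sqrt(45706 + p(M(0, 2))) = sqrt(45706 + 148/(-4 + 0)) = sqrt(45706 + 148/(-4)) = sqrt(45706 + 148*(-1/4)) = sqrt(45706 - 37) = sqrt(45669)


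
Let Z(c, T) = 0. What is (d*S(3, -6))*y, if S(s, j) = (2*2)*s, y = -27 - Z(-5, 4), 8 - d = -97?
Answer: -34020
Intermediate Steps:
d = 105 (d = 8 - 1*(-97) = 8 + 97 = 105)
y = -27 (y = -27 - 1*0 = -27 + 0 = -27)
S(s, j) = 4*s
(d*S(3, -6))*y = (105*(4*3))*(-27) = (105*12)*(-27) = 1260*(-27) = -34020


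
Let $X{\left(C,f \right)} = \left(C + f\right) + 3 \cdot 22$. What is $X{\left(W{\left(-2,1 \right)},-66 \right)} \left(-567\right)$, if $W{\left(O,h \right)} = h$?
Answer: $-567$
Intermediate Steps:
$X{\left(C,f \right)} = 66 + C + f$ ($X{\left(C,f \right)} = \left(C + f\right) + 66 = 66 + C + f$)
$X{\left(W{\left(-2,1 \right)},-66 \right)} \left(-567\right) = \left(66 + 1 - 66\right) \left(-567\right) = 1 \left(-567\right) = -567$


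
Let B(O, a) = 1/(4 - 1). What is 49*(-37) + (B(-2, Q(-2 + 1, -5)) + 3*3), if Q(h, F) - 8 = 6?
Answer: -5411/3 ≈ -1803.7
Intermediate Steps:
Q(h, F) = 14 (Q(h, F) = 8 + 6 = 14)
B(O, a) = 1/3
49*(-37) + (B(-2, Q(-2 + 1, -5)) + 3*3) = 49*(-37) + (1/3 + 3*3) = -1813 + (1/3 + 9) = -1813 + 28/3 = -5411/3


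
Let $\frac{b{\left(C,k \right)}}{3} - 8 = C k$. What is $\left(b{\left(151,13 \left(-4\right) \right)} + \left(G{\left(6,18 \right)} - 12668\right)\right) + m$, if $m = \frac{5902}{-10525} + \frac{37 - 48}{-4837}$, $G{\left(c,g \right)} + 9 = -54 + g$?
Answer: $- \frac{1845240541324}{50909425} \approx -36246.0$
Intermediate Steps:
$G{\left(c,g \right)} = -63 + g$ ($G{\left(c,g \right)} = -9 + \left(-54 + g\right) = -63 + g$)
$b{\left(C,k \right)} = 24 + 3 C k$
$m = - \frac{28432199}{50909425}$ ($m = 5902 \left(- \frac{1}{10525}\right) + \left(37 - 48\right) \left(- \frac{1}{4837}\right) = - \frac{5902}{10525} - - \frac{11}{4837} = - \frac{5902}{10525} + \frac{11}{4837} = - \frac{28432199}{50909425} \approx -0.55849$)
$\left(b{\left(151,13 \left(-4\right) \right)} + \left(G{\left(6,18 \right)} - 12668\right)\right) + m = \left(\left(24 + 3 \cdot 151 \cdot 13 \left(-4\right)\right) + \left(\left(-63 + 18\right) - 12668\right)\right) - \frac{28432199}{50909425} = \left(\left(24 + 3 \cdot 151 \left(-52\right)\right) - 12713\right) - \frac{28432199}{50909425} = \left(\left(24 - 23556\right) - 12713\right) - \frac{28432199}{50909425} = \left(-23532 - 12713\right) - \frac{28432199}{50909425} = -36245 - \frac{28432199}{50909425} = - \frac{1845240541324}{50909425}$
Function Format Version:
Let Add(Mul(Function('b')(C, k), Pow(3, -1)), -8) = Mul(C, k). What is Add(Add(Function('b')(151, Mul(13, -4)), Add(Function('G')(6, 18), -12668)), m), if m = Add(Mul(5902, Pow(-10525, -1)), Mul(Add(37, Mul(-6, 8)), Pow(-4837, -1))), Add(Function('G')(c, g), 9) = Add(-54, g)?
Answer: Rational(-1845240541324, 50909425) ≈ -36246.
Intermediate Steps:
Function('G')(c, g) = Add(-63, g) (Function('G')(c, g) = Add(-9, Add(-54, g)) = Add(-63, g))
Function('b')(C, k) = Add(24, Mul(3, C, k)) (Function('b')(C, k) = Add(24, Mul(3, Mul(C, k))) = Add(24, Mul(3, C, k)))
m = Rational(-28432199, 50909425) (m = Add(Mul(5902, Rational(-1, 10525)), Mul(Add(37, -48), Rational(-1, 4837))) = Add(Rational(-5902, 10525), Mul(-11, Rational(-1, 4837))) = Add(Rational(-5902, 10525), Rational(11, 4837)) = Rational(-28432199, 50909425) ≈ -0.55849)
Add(Add(Function('b')(151, Mul(13, -4)), Add(Function('G')(6, 18), -12668)), m) = Add(Add(Add(24, Mul(3, 151, Mul(13, -4))), Add(Add(-63, 18), -12668)), Rational(-28432199, 50909425)) = Add(Add(Add(24, Mul(3, 151, -52)), Add(-45, -12668)), Rational(-28432199, 50909425)) = Add(Add(Add(24, -23556), -12713), Rational(-28432199, 50909425)) = Add(Add(-23532, -12713), Rational(-28432199, 50909425)) = Add(-36245, Rational(-28432199, 50909425)) = Rational(-1845240541324, 50909425)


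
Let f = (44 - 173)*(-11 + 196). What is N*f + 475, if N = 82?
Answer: -1956455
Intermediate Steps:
f = -23865 (f = -129*185 = -23865)
N*f + 475 = 82*(-23865) + 475 = -1956930 + 475 = -1956455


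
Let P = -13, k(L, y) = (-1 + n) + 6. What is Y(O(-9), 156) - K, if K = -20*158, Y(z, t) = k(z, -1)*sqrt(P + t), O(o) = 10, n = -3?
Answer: 3160 + 2*sqrt(143) ≈ 3183.9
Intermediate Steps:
k(L, y) = 2 (k(L, y) = (-1 - 3) + 6 = -4 + 6 = 2)
Y(z, t) = 2*sqrt(-13 + t)
K = -3160
Y(O(-9), 156) - K = 2*sqrt(-13 + 156) - 1*(-3160) = 2*sqrt(143) + 3160 = 3160 + 2*sqrt(143)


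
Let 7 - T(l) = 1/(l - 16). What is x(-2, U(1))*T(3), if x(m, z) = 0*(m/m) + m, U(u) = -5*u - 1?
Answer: -184/13 ≈ -14.154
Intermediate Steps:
T(l) = 7 - 1/(-16 + l) (T(l) = 7 - 1/(l - 16) = 7 - 1/(-16 + l))
U(u) = -1 - 5*u
x(m, z) = m (x(m, z) = 0*1 + m = 0 + m = m)
x(-2, U(1))*T(3) = -2*(-113 + 7*3)/(-16 + 3) = -2*(-113 + 21)/(-13) = -(-2)*(-92)/13 = -2*92/13 = -184/13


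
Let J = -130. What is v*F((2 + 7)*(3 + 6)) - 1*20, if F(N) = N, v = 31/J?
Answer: -5111/130 ≈ -39.315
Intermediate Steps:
v = -31/130 (v = 31/(-130) = 31*(-1/130) = -31/130 ≈ -0.23846)
v*F((2 + 7)*(3 + 6)) - 1*20 = -31*(2 + 7)*(3 + 6)/130 - 1*20 = -279*9/130 - 20 = -31/130*81 - 20 = -2511/130 - 20 = -5111/130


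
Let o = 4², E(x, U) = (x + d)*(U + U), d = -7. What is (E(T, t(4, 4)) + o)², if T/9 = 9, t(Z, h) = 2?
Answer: 97344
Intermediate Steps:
T = 81 (T = 9*9 = 81)
E(x, U) = 2*U*(-7 + x) (E(x, U) = (x - 7)*(U + U) = (-7 + x)*(2*U) = 2*U*(-7 + x))
o = 16
(E(T, t(4, 4)) + o)² = (2*2*(-7 + 81) + 16)² = (2*2*74 + 16)² = (296 + 16)² = 312² = 97344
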